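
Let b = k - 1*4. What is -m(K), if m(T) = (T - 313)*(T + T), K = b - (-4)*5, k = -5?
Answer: 6644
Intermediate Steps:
b = -9 (b = -5 - 1*4 = -5 - 4 = -9)
K = 11 (K = -9 - (-4)*5 = -9 - 2*(-10) = -9 + 20 = 11)
m(T) = 2*T*(-313 + T) (m(T) = (-313 + T)*(2*T) = 2*T*(-313 + T))
-m(K) = -2*11*(-313 + 11) = -2*11*(-302) = -1*(-6644) = 6644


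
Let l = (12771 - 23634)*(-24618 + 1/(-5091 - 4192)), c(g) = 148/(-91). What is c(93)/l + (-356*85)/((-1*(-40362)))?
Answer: -162761591722991074/217097928348754635 ≈ -0.74971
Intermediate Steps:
c(g) = -148/91 (c(g) = 148*(-1/91) = -148/91)
l = 2482509386385/9283 (l = -10863*(-24618 + 1/(-9283)) = -10863*(-24618 - 1/9283) = -10863*(-228528895/9283) = 2482509386385/9283 ≈ 2.6743e+8)
c(93)/l + (-356*85)/((-1*(-40362))) = -148/(91*2482509386385/9283) + (-356*85)/((-1*(-40362))) = -148/91*9283/2482509386385 - 30260/40362 = -1373884/225908354161035 - 30260*1/40362 = -1373884/225908354161035 - 15130/20181 = -162761591722991074/217097928348754635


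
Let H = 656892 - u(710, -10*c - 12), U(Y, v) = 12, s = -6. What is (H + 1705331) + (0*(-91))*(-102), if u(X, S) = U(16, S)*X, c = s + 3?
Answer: 2353703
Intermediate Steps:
c = -3 (c = -6 + 3 = -3)
u(X, S) = 12*X
H = 648372 (H = 656892 - 12*710 = 656892 - 1*8520 = 656892 - 8520 = 648372)
(H + 1705331) + (0*(-91))*(-102) = (648372 + 1705331) + (0*(-91))*(-102) = 2353703 + 0*(-102) = 2353703 + 0 = 2353703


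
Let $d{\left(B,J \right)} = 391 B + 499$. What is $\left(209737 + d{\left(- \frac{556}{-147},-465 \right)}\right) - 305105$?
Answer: $- \frac{13728347}{147} \approx -93390.0$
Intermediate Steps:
$d{\left(B,J \right)} = 499 + 391 B$
$\left(209737 + d{\left(- \frac{556}{-147},-465 \right)}\right) - 305105 = \left(209737 + \left(499 + 391 \left(- \frac{556}{-147}\right)\right)\right) - 305105 = \left(209737 + \left(499 + 391 \left(\left(-556\right) \left(- \frac{1}{147}\right)\right)\right)\right) - 305105 = \left(209737 + \left(499 + 391 \cdot \frac{556}{147}\right)\right) - 305105 = \left(209737 + \left(499 + \frac{217396}{147}\right)\right) - 305105 = \left(209737 + \frac{290749}{147}\right) - 305105 = \frac{31122088}{147} - 305105 = - \frac{13728347}{147}$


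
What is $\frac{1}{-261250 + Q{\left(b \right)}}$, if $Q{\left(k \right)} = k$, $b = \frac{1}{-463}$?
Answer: $- \frac{463}{120958751} \approx -3.8278 \cdot 10^{-6}$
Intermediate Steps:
$b = - \frac{1}{463} \approx -0.0021598$
$\frac{1}{-261250 + Q{\left(b \right)}} = \frac{1}{-261250 - \frac{1}{463}} = \frac{1}{- \frac{120958751}{463}} = - \frac{463}{120958751}$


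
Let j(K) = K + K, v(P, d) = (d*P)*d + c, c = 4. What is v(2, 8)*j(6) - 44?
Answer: 1540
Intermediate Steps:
v(P, d) = 4 + P*d² (v(P, d) = (d*P)*d + 4 = (P*d)*d + 4 = P*d² + 4 = 4 + P*d²)
j(K) = 2*K
v(2, 8)*j(6) - 44 = (4 + 2*8²)*(2*6) - 44 = (4 + 2*64)*12 - 44 = (4 + 128)*12 - 44 = 132*12 - 44 = 1584 - 44 = 1540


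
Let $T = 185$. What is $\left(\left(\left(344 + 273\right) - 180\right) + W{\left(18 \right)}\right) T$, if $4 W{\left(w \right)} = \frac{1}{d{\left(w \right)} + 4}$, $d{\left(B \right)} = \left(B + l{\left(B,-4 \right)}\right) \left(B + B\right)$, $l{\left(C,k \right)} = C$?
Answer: $\frac{84078837}{1040} \approx 80845.0$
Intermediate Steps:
$d{\left(B \right)} = 4 B^{2}$ ($d{\left(B \right)} = \left(B + B\right) \left(B + B\right) = 2 B 2 B = 4 B^{2}$)
$W{\left(w \right)} = \frac{1}{4 \left(4 + 4 w^{2}\right)}$ ($W{\left(w \right)} = \frac{1}{4 \left(4 w^{2} + 4\right)} = \frac{1}{4 \left(4 + 4 w^{2}\right)}$)
$\left(\left(\left(344 + 273\right) - 180\right) + W{\left(18 \right)}\right) T = \left(\left(\left(344 + 273\right) - 180\right) + \frac{1}{16 \left(1 + 18^{2}\right)}\right) 185 = \left(\left(617 - 180\right) + \frac{1}{16 \left(1 + 324\right)}\right) 185 = \left(437 + \frac{1}{16 \cdot 325}\right) 185 = \left(437 + \frac{1}{16} \cdot \frac{1}{325}\right) 185 = \left(437 + \frac{1}{5200}\right) 185 = \frac{2272401}{5200} \cdot 185 = \frac{84078837}{1040}$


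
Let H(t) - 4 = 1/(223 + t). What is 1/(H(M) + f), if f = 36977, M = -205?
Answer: 18/665659 ≈ 2.7041e-5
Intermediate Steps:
H(t) = 4 + 1/(223 + t)
1/(H(M) + f) = 1/((893 + 4*(-205))/(223 - 205) + 36977) = 1/((893 - 820)/18 + 36977) = 1/((1/18)*73 + 36977) = 1/(73/18 + 36977) = 1/(665659/18) = 18/665659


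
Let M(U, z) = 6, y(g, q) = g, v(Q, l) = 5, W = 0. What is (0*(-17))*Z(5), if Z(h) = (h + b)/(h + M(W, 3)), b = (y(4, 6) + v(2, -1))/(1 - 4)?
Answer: 0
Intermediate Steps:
b = -3 (b = (4 + 5)/(1 - 4) = 9/(-3) = 9*(-⅓) = -3)
Z(h) = (-3 + h)/(6 + h) (Z(h) = (h - 3)/(h + 6) = (-3 + h)/(6 + h))
(0*(-17))*Z(5) = (0*(-17))*((-3 + 5)/(6 + 5)) = 0*(2/11) = 0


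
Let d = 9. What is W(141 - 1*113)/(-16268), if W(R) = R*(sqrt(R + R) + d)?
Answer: -9/581 - 2*sqrt(14)/581 ≈ -0.028371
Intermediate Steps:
W(R) = R*(9 + sqrt(2)*sqrt(R)) (W(R) = R*(sqrt(R + R) + 9) = R*(sqrt(2*R) + 9) = R*(sqrt(2)*sqrt(R) + 9) = R*(9 + sqrt(2)*sqrt(R)))
W(141 - 1*113)/(-16268) = (9*(141 - 1*113) + sqrt(2)*(141 - 1*113)**(3/2))/(-16268) = (9*(141 - 113) + sqrt(2)*(141 - 113)**(3/2))*(-1/16268) = (9*28 + sqrt(2)*28**(3/2))*(-1/16268) = (252 + sqrt(2)*(56*sqrt(7)))*(-1/16268) = (252 + 56*sqrt(14))*(-1/16268) = -9/581 - 2*sqrt(14)/581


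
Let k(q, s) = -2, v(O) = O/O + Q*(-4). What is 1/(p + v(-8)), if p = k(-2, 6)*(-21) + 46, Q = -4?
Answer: 1/105 ≈ 0.0095238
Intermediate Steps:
v(O) = 17 (v(O) = O/O - 4*(-4) = 1 + 16 = 17)
p = 88 (p = -2*(-21) + 46 = 42 + 46 = 88)
1/(p + v(-8)) = 1/(88 + 17) = 1/105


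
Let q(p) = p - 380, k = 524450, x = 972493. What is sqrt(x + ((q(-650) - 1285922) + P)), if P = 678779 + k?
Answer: sqrt(888770) ≈ 942.75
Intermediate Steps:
q(p) = -380 + p
P = 1203229 (P = 678779 + 524450 = 1203229)
sqrt(x + ((q(-650) - 1285922) + P)) = sqrt(972493 + (((-380 - 650) - 1285922) + 1203229)) = sqrt(972493 + ((-1030 - 1285922) + 1203229)) = sqrt(972493 + (-1286952 + 1203229)) = sqrt(972493 - 83723) = sqrt(888770)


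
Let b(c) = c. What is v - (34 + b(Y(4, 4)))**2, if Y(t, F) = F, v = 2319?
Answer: 875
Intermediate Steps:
v - (34 + b(Y(4, 4)))**2 = 2319 - (34 + 4)**2 = 2319 - 1*38**2 = 2319 - 1*1444 = 2319 - 1444 = 875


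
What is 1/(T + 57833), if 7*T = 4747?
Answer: 7/409578 ≈ 1.7091e-5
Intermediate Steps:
T = 4747/7 (T = (⅐)*4747 = 4747/7 ≈ 678.14)
1/(T + 57833) = 1/(4747/7 + 57833) = 1/(409578/7) = 7/409578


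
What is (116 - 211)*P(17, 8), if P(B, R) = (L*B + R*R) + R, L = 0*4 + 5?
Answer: -14915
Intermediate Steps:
L = 5 (L = 0 + 5 = 5)
P(B, R) = R + R**2 + 5*B (P(B, R) = (5*B + R*R) + R = (5*B + R**2) + R = (R**2 + 5*B) + R = R + R**2 + 5*B)
(116 - 211)*P(17, 8) = (116 - 211)*(8 + 8**2 + 5*17) = -95*(8 + 64 + 85) = -95*157 = -14915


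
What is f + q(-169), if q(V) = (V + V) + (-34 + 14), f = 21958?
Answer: 21600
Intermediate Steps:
q(V) = -20 + 2*V (q(V) = 2*V - 20 = -20 + 2*V)
f + q(-169) = 21958 + (-20 + 2*(-169)) = 21958 + (-20 - 338) = 21958 - 358 = 21600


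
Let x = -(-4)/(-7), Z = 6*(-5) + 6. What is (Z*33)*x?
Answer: 3168/7 ≈ 452.57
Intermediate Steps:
Z = -24 (Z = -30 + 6 = -24)
x = -4/7 (x = -(-4)*(-1)/7 = -4*⅐ = -4/7 ≈ -0.57143)
(Z*33)*x = -24*33*(-4/7) = -792*(-4/7) = 3168/7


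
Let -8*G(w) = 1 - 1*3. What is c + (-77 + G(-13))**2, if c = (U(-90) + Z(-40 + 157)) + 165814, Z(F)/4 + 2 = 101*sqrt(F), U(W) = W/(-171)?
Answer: 52195915/304 + 1212*sqrt(13) ≈ 1.7607e+5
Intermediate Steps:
U(W) = -W/171 (U(W) = W*(-1/171) = -W/171)
G(w) = 1/4 (G(w) = -(1 - 1*3)/8 = -(1 - 3)/8 = -1/8*(-2) = 1/4)
Z(F) = -8 + 404*sqrt(F) (Z(F) = -8 + 4*(101*sqrt(F)) = -8 + 404*sqrt(F))
c = 3150324/19 + 1212*sqrt(13) (c = (-1/171*(-90) + (-8 + 404*sqrt(-40 + 157))) + 165814 = (10/19 + (-8 + 404*sqrt(117))) + 165814 = (10/19 + (-8 + 404*(3*sqrt(13)))) + 165814 = (10/19 + (-8 + 1212*sqrt(13))) + 165814 = (-142/19 + 1212*sqrt(13)) + 165814 = 3150324/19 + 1212*sqrt(13) ≈ 1.7018e+5)
c + (-77 + G(-13))**2 = (3150324/19 + 1212*sqrt(13)) + (-77 + 1/4)**2 = (3150324/19 + 1212*sqrt(13)) + (-307/4)**2 = (3150324/19 + 1212*sqrt(13)) + 94249/16 = 52195915/304 + 1212*sqrt(13)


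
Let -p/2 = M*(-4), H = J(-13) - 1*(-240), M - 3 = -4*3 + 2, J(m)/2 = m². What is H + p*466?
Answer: -25518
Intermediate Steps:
J(m) = 2*m²
M = -7 (M = 3 + (-4*3 + 2) = 3 + (-12 + 2) = 3 - 10 = -7)
H = 578 (H = 2*(-13)² - 1*(-240) = 2*169 + 240 = 338 + 240 = 578)
p = -56 (p = -(-14)*(-4) = -2*28 = -56)
H + p*466 = 578 - 56*466 = 578 - 26096 = -25518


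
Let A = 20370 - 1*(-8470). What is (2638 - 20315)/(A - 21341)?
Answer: -17677/7499 ≈ -2.3572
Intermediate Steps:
A = 28840 (A = 20370 + 8470 = 28840)
(2638 - 20315)/(A - 21341) = (2638 - 20315)/(28840 - 21341) = -17677/7499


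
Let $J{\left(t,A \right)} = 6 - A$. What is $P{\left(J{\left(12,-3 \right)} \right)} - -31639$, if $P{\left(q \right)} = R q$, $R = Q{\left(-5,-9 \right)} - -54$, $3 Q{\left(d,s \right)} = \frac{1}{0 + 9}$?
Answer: $\frac{96376}{3} \approx 32125.0$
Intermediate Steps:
$Q{\left(d,s \right)} = \frac{1}{27}$ ($Q{\left(d,s \right)} = \frac{1}{3 \left(0 + 9\right)} = \frac{1}{3 \cdot 9} = \frac{1}{3} \cdot \frac{1}{9} = \frac{1}{27}$)
$R = \frac{1459}{27}$ ($R = \frac{1}{27} - -54 = \frac{1}{27} + 54 = \frac{1459}{27} \approx 54.037$)
$P{\left(q \right)} = \frac{1459 q}{27}$
$P{\left(J{\left(12,-3 \right)} \right)} - -31639 = \frac{1459 \left(6 - -3\right)}{27} - -31639 = \frac{1459 \left(6 + 3\right)}{27} + 31639 = \frac{1459}{27} \cdot 9 + 31639 = \frac{1459}{3} + 31639 = \frac{96376}{3}$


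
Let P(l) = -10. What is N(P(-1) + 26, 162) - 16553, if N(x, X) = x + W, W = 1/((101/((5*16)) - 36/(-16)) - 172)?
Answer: -222902303/13479 ≈ -16537.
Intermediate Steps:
W = -80/13479 (W = 1/((101/80 - 36*(-1/16)) - 172) = 1/((101*(1/80) + 9/4) - 172) = 1/((101/80 + 9/4) - 172) = 1/(281/80 - 172) = 1/(-13479/80) = -80/13479 ≈ -0.0059352)
N(x, X) = -80/13479 + x (N(x, X) = x - 80/13479 = -80/13479 + x)
N(P(-1) + 26, 162) - 16553 = (-80/13479 + (-10 + 26)) - 16553 = (-80/13479 + 16) - 16553 = 215584/13479 - 16553 = -222902303/13479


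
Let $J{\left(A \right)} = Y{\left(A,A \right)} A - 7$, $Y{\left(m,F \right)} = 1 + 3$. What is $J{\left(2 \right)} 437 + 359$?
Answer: $796$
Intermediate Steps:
$Y{\left(m,F \right)} = 4$
$J{\left(A \right)} = -7 + 4 A$ ($J{\left(A \right)} = 4 A - 7 = -7 + 4 A$)
$J{\left(2 \right)} 437 + 359 = \left(-7 + 4 \cdot 2\right) 437 + 359 = \left(-7 + 8\right) 437 + 359 = 1 \cdot 437 + 359 = 437 + 359 = 796$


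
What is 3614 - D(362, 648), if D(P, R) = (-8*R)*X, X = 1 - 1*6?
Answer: -22306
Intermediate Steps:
X = -5 (X = 1 - 6 = -5)
D(P, R) = 40*R (D(P, R) = -8*R*(-5) = 40*R)
3614 - D(362, 648) = 3614 - 40*648 = 3614 - 1*25920 = 3614 - 25920 = -22306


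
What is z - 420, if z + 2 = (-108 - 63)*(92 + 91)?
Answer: -31715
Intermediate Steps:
z = -31295 (z = -2 + (-108 - 63)*(92 + 91) = -2 - 171*183 = -2 - 31293 = -31295)
z - 420 = -31295 - 420 = -31715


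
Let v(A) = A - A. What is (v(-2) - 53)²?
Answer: 2809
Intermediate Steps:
v(A) = 0
(v(-2) - 53)² = (0 - 53)² = (-53)² = 2809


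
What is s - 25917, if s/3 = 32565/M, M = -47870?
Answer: -248148897/9574 ≈ -25919.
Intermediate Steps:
s = -19539/9574 (s = 3*(32565/(-47870)) = 3*(32565*(-1/47870)) = 3*(-6513/9574) = -19539/9574 ≈ -2.0408)
s - 25917 = -19539/9574 - 25917 = -248148897/9574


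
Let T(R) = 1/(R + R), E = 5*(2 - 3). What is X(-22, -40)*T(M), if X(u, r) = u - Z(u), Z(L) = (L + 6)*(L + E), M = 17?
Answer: -227/17 ≈ -13.353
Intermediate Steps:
E = -5 (E = 5*(-1) = -5)
T(R) = 1/(2*R)
Z(L) = (-5 + L)*(6 + L) (Z(L) = (L + 6)*(L - 5) = (6 + L)*(-5 + L) = (-5 + L)*(6 + L))
X(u, r) = 30 - u**2 (X(u, r) = u - (-30 + u + u**2) = u + (30 - u - u**2) = 30 - u**2)
X(-22, -40)*T(M) = (30 - 1*(-22)**2)*((1/2)/17) = (30 - 1*484)*((1/2)*(1/17)) = (30 - 484)*(1/34) = -454*1/34 = -227/17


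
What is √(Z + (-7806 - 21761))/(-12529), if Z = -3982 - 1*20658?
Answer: -3*I*√6023/12529 ≈ -0.018583*I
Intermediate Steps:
Z = -24640 (Z = -3982 - 20658 = -24640)
√(Z + (-7806 - 21761))/(-12529) = √(-24640 + (-7806 - 21761))/(-12529) = √(-24640 - 29567)*(-1/12529) = √(-54207)*(-1/12529) = (3*I*√6023)*(-1/12529) = -3*I*√6023/12529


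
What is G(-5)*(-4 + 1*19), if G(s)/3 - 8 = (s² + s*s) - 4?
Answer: 2430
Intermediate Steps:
G(s) = 12 + 6*s² (G(s) = 24 + 3*((s² + s*s) - 4) = 24 + 3*((s² + s²) - 4) = 24 + 3*(2*s² - 4) = 24 + 3*(-4 + 2*s²) = 24 + (-12 + 6*s²) = 12 + 6*s²)
G(-5)*(-4 + 1*19) = (12 + 6*(-5)²)*(-4 + 1*19) = (12 + 6*25)*(-4 + 19) = (12 + 150)*15 = 162*15 = 2430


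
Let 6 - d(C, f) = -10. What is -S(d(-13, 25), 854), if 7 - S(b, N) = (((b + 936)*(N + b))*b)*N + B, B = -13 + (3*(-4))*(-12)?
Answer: 11317071484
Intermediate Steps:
d(C, f) = 16 (d(C, f) = 6 - 1*(-10) = 6 + 10 = 16)
B = 131 (B = -13 - 12*(-12) = -13 + 144 = 131)
S(b, N) = -124 - N*b*(936 + b)*(N + b) (S(b, N) = 7 - ((((b + 936)*(N + b))*b)*N + 131) = 7 - ((((936 + b)*(N + b))*b)*N + 131) = 7 - ((b*(936 + b)*(N + b))*N + 131) = 7 - (N*b*(936 + b)*(N + b) + 131) = 7 - (131 + N*b*(936 + b)*(N + b)) = 7 + (-131 - N*b*(936 + b)*(N + b)) = -124 - N*b*(936 + b)*(N + b))
-S(d(-13, 25), 854) = -(-124 - 1*854*16³ - 1*854²*16² - 936*854*16² - 936*16*854²) = -(-124 - 1*854*4096 - 1*729316*256 - 936*854*256 - 936*16*729316) = -(-124 - 3497984 - 186704896 - 204632064 - 10922236416) = -1*(-11317071484) = 11317071484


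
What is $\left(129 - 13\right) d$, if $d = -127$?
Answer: $-14732$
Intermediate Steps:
$\left(129 - 13\right) d = \left(129 - 13\right) \left(-127\right) = 116 \left(-127\right) = -14732$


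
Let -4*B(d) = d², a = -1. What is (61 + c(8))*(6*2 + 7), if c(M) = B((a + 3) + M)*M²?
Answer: -29241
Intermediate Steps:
B(d) = -d²/4
c(M) = -M²*(2 + M)²/4 (c(M) = (-((-1 + 3) + M)²/4)*M² = (-(2 + M)²/4)*M² = -M²*(2 + M)²/4)
(61 + c(8))*(6*2 + 7) = (61 - ¼*8²*(2 + 8)²)*(6*2 + 7) = (61 - ¼*64*10²)*(12 + 7) = (61 - ¼*64*100)*19 = (61 - 1600)*19 = -1539*19 = -29241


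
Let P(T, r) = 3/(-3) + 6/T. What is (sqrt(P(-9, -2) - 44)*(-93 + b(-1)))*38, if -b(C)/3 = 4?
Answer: -1330*I*sqrt(411) ≈ -26963.0*I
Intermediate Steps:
P(T, r) = -1 + 6/T (P(T, r) = 3*(-1/3) + 6/T = -1 + 6/T)
b(C) = -12 (b(C) = -3*4 = -12)
(sqrt(P(-9, -2) - 44)*(-93 + b(-1)))*38 = (sqrt((6 - 1*(-9))/(-9) - 44)*(-93 - 12))*38 = (sqrt(-(6 + 9)/9 - 44)*(-105))*38 = (sqrt(-1/9*15 - 44)*(-105))*38 = (sqrt(-5/3 - 44)*(-105))*38 = (sqrt(-137/3)*(-105))*38 = ((I*sqrt(411)/3)*(-105))*38 = -35*I*sqrt(411)*38 = -1330*I*sqrt(411)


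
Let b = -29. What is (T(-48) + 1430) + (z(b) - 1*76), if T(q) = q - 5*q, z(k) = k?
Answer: 1517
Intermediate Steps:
T(q) = -4*q
(T(-48) + 1430) + (z(b) - 1*76) = (-4*(-48) + 1430) + (-29 - 1*76) = (192 + 1430) + (-29 - 76) = 1622 - 105 = 1517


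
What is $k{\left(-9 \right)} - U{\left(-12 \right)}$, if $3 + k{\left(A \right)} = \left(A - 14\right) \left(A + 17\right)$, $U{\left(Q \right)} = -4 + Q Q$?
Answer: $-327$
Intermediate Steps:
$U{\left(Q \right)} = -4 + Q^{2}$
$k{\left(A \right)} = -3 + \left(-14 + A\right) \left(17 + A\right)$ ($k{\left(A \right)} = -3 + \left(A - 14\right) \left(A + 17\right) = -3 + \left(-14 + A\right) \left(17 + A\right)$)
$k{\left(-9 \right)} - U{\left(-12 \right)} = \left(-241 + \left(-9\right)^{2} + 3 \left(-9\right)\right) - \left(-4 + \left(-12\right)^{2}\right) = \left(-241 + 81 - 27\right) - \left(-4 + 144\right) = -187 - 140 = -327$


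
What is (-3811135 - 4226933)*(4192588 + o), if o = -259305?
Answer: -31615996217244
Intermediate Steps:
(-3811135 - 4226933)*(4192588 + o) = (-3811135 - 4226933)*(4192588 - 259305) = -8038068*3933283 = -31615996217244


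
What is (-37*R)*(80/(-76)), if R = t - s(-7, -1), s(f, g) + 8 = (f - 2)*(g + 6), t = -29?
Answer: 17760/19 ≈ 934.74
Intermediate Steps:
s(f, g) = -8 + (-2 + f)*(6 + g) (s(f, g) = -8 + (f - 2)*(g + 6) = -8 + (-2 + f)*(6 + g))
R = 24 (R = -29 - (-20 - 2*(-1) + 6*(-7) - 7*(-1)) = -29 - (-20 + 2 - 42 + 7) = -29 - 1*(-53) = -29 + 53 = 24)
(-37*R)*(80/(-76)) = (-37*24)*(80/(-76)) = -71040*(-1)/76 = -888*(-20/19) = 17760/19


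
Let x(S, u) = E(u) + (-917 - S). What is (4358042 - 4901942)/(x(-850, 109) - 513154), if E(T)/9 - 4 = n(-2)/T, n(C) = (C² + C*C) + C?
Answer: 59285100/55937111 ≈ 1.0599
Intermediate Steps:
n(C) = C + 2*C² (n(C) = (C² + C²) + C = 2*C² + C = C + 2*C²)
E(T) = 36 + 54/T (E(T) = 36 + 9*((-2*(1 + 2*(-2)))/T) = 36 + 9*((-2*(1 - 4))/T) = 36 + 9*((-2*(-3))/T) = 36 + 9*(6/T) = 36 + 54/T)
x(S, u) = -881 - S + 54/u (x(S, u) = (36 + 54/u) + (-917 - S) = -881 - S + 54/u)
(4358042 - 4901942)/(x(-850, 109) - 513154) = (4358042 - 4901942)/((-881 - 1*(-850) + 54/109) - 513154) = -543900/((-881 + 850 + 54*(1/109)) - 513154) = -543900/((-881 + 850 + 54/109) - 513154) = -543900/(-3325/109 - 513154) = -543900/(-55937111/109) = -543900*(-109/55937111) = 59285100/55937111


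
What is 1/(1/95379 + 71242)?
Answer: 95379/6794990719 ≈ 1.4037e-5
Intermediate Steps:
1/(1/95379 + 71242) = 1/(6794990719/95379) = 95379/6794990719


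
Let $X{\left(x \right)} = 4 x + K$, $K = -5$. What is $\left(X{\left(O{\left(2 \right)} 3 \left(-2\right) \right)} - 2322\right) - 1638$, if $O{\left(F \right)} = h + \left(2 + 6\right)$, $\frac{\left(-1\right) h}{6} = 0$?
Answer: $-4157$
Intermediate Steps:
$h = 0$ ($h = \left(-6\right) 0 = 0$)
$O{\left(F \right)} = 8$ ($O{\left(F \right)} = 0 + \left(2 + 6\right) = 0 + 8 = 8$)
$X{\left(x \right)} = -5 + 4 x$ ($X{\left(x \right)} = 4 x - 5 = -5 + 4 x$)
$\left(X{\left(O{\left(2 \right)} 3 \left(-2\right) \right)} - 2322\right) - 1638 = \left(\left(-5 + 4 \cdot 8 \cdot 3 \left(-2\right)\right) - 2322\right) - 1638 = \left(\left(-5 + 4 \cdot 24 \left(-2\right)\right) - 2322\right) - 1638 = \left(\left(-5 + 4 \left(-48\right)\right) - 2322\right) - 1638 = \left(\left(-5 - 192\right) - 2322\right) - 1638 = \left(-197 - 2322\right) - 1638 = -2519 - 1638 = -4157$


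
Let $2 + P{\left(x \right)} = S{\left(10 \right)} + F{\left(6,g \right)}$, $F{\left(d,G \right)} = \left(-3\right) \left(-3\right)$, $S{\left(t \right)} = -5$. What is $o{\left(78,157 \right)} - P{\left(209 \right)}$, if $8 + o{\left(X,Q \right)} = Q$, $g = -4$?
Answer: $147$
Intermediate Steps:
$F{\left(d,G \right)} = 9$
$o{\left(X,Q \right)} = -8 + Q$
$P{\left(x \right)} = 2$ ($P{\left(x \right)} = -2 + \left(-5 + 9\right) = -2 + 4 = 2$)
$o{\left(78,157 \right)} - P{\left(209 \right)} = \left(-8 + 157\right) - 2 = 149 - 2 = 147$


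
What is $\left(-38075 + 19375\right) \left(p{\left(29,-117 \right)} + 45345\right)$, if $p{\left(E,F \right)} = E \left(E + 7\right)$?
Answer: $-867474300$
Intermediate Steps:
$p{\left(E,F \right)} = E \left(7 + E\right)$
$\left(-38075 + 19375\right) \left(p{\left(29,-117 \right)} + 45345\right) = \left(-38075 + 19375\right) \left(29 \left(7 + 29\right) + 45345\right) = - 18700 \left(29 \cdot 36 + 45345\right) = - 18700 \left(1044 + 45345\right) = \left(-18700\right) 46389 = -867474300$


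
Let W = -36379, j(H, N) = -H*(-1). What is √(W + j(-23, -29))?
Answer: I*√36402 ≈ 190.79*I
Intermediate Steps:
j(H, N) = H
√(W + j(-23, -29)) = √(-36379 - 23) = √(-36402) = I*√36402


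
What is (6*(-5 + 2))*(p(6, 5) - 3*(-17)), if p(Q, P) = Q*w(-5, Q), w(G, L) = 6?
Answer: -1566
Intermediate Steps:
p(Q, P) = 6*Q (p(Q, P) = Q*6 = 6*Q)
(6*(-5 + 2))*(p(6, 5) - 3*(-17)) = (6*(-5 + 2))*(6*6 - 3*(-17)) = (6*(-3))*(36 + 51) = -18*87 = -1566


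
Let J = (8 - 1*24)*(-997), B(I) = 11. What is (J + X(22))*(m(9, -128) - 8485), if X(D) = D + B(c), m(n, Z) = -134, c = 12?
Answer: -137774715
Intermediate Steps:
X(D) = 11 + D (X(D) = D + 11 = 11 + D)
J = 15952 (J = (8 - 24)*(-997) = -16*(-997) = 15952)
(J + X(22))*(m(9, -128) - 8485) = (15952 + (11 + 22))*(-134 - 8485) = (15952 + 33)*(-8619) = 15985*(-8619) = -137774715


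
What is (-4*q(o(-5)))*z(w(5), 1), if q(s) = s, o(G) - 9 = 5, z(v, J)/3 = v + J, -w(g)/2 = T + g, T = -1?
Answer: 1176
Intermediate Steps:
w(g) = 2 - 2*g (w(g) = -2*(-1 + g) = 2 - 2*g)
z(v, J) = 3*J + 3*v (z(v, J) = 3*(v + J) = 3*(J + v) = 3*J + 3*v)
o(G) = 14 (o(G) = 9 + 5 = 14)
(-4*q(o(-5)))*z(w(5), 1) = (-4*14)*(3*1 + 3*(2 - 2*5)) = -56*(3 + 3*(2 - 10)) = -56*(3 + 3*(-8)) = -56*(3 - 24) = -56*(-21) = 1176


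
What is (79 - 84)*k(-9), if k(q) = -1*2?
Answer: 10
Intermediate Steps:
k(q) = -2
(79 - 84)*k(-9) = (79 - 84)*(-2) = -5*(-2) = 10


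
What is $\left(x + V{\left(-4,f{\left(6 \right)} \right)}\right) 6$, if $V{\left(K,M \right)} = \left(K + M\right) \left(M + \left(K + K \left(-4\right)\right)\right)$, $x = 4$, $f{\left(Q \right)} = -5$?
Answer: $-354$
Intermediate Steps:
$V{\left(K,M \right)} = \left(K + M\right) \left(M - 3 K\right)$ ($V{\left(K,M \right)} = \left(K + M\right) \left(M + \left(K - 4 K\right)\right) = \left(K + M\right) \left(M - 3 K\right)$)
$\left(x + V{\left(-4,f{\left(6 \right)} \right)}\right) 6 = \left(4 - \left(-25 + 40 + 48\right)\right) 6 = \left(4 - 63\right) 6 = \left(-59\right) 6 = -354$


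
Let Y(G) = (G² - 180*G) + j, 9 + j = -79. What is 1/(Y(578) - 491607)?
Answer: -1/261651 ≈ -3.8219e-6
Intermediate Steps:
j = -88 (j = -9 - 79 = -88)
Y(G) = -88 + G² - 180*G (Y(G) = (G² - 180*G) - 88 = -88 + G² - 180*G)
1/(Y(578) - 491607) = 1/((-88 + 578² - 180*578) - 491607) = 1/((-88 + 334084 - 104040) - 491607) = 1/(229956 - 491607) = 1/(-261651) = -1/261651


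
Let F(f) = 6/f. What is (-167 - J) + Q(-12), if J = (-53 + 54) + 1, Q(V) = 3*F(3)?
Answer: -163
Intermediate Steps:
Q(V) = 6 (Q(V) = 3*(6/3) = 3*(6*(⅓)) = 3*2 = 6)
J = 2 (J = 1 + 1 = 2)
(-167 - J) + Q(-12) = (-167 - 1*2) + 6 = (-167 - 2) + 6 = -169 + 6 = -163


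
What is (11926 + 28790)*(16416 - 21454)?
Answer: -205127208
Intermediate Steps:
(11926 + 28790)*(16416 - 21454) = 40716*(-5038) = -205127208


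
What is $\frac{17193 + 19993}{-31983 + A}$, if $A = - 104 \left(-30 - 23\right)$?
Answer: $- \frac{37186}{26471} \approx -1.4048$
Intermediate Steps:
$A = 5512$ ($A = \left(-104\right) \left(-53\right) = 5512$)
$\frac{17193 + 19993}{-31983 + A} = \frac{17193 + 19993}{-31983 + 5512} = \frac{37186}{-26471} = 37186 \left(- \frac{1}{26471}\right) = - \frac{37186}{26471}$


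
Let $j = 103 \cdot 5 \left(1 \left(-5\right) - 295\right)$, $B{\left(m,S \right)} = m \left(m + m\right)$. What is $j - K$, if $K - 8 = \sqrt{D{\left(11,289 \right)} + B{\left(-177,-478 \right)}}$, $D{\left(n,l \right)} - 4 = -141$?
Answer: $-154508 - \sqrt{62521} \approx -1.5476 \cdot 10^{5}$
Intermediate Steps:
$D{\left(n,l \right)} = -137$ ($D{\left(n,l \right)} = 4 - 141 = -137$)
$B{\left(m,S \right)} = 2 m^{2}$ ($B{\left(m,S \right)} = m 2 m = 2 m^{2}$)
$K = 8 + \sqrt{62521}$ ($K = 8 + \sqrt{-137 + 2 \left(-177\right)^{2}} = 8 + \sqrt{-137 + 2 \cdot 31329} = 8 + \sqrt{-137 + 62658} = 8 + \sqrt{62521} \approx 258.04$)
$j = -154500$ ($j = 515 \left(-5 - 295\right) = 515 \left(-300\right) = -154500$)
$j - K = -154500 - \left(8 + \sqrt{62521}\right) = -154508 - \sqrt{62521}$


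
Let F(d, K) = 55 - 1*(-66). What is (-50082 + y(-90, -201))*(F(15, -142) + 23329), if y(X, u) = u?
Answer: -1179136350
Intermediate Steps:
F(d, K) = 121 (F(d, K) = 55 + 66 = 121)
(-50082 + y(-90, -201))*(F(15, -142) + 23329) = (-50082 - 201)*(121 + 23329) = -50283*23450 = -1179136350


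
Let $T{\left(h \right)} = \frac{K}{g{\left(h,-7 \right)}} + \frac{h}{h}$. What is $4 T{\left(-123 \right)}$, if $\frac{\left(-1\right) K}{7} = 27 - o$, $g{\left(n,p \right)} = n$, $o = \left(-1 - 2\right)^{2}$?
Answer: $\frac{332}{41} \approx 8.0976$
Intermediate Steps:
$o = 9$ ($o = \left(-3\right)^{2} = 9$)
$K = -126$ ($K = - 7 \left(27 - 9\right) = \left(-7\right) 18 = -126$)
$T{\left(h \right)} = 1 - \frac{126}{h}$ ($T{\left(h \right)} = - \frac{126}{h} + \frac{h}{h} = - \frac{126}{h} + 1 = 1 - \frac{126}{h}$)
$4 T{\left(-123 \right)} = 4 \frac{-126 - 123}{-123} = 4 \left(\left(- \frac{1}{123}\right) \left(-249\right)\right) = 4 \cdot \frac{83}{41} = \frac{332}{41}$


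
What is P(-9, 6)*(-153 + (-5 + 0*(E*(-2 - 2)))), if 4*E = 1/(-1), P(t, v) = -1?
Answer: 158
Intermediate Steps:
E = -1/4 (E = (1/4)/(-1) = (1/4)*(-1) = -1/4 ≈ -0.25000)
P(-9, 6)*(-153 + (-5 + 0*(E*(-2 - 2)))) = -(-153 + (-5 + 0*(-(-2 - 2)/4))) = -(-153 + (-5 + 0*(-1/4*(-4)))) = -(-153 + (-5 + 0*1)) = -(-153 + (-5 + 0)) = -(-153 - 5) = -1*(-158) = 158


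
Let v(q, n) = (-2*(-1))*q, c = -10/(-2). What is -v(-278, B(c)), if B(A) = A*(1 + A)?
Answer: 556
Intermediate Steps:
c = 5 (c = -10*(-1/2) = 5)
v(q, n) = 2*q
-v(-278, B(c)) = -2*(-278) = -1*(-556) = 556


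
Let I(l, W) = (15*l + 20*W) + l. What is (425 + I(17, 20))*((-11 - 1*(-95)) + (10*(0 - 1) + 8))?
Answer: 89954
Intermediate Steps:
I(l, W) = 16*l + 20*W
(425 + I(17, 20))*((-11 - 1*(-95)) + (10*(0 - 1) + 8)) = (425 + (16*17 + 20*20))*((-11 - 1*(-95)) + (10*(0 - 1) + 8)) = (425 + (272 + 400))*((-11 + 95) + (10*(-1) + 8)) = (425 + 672)*(84 + (-10 + 8)) = 1097*(84 - 2) = 1097*82 = 89954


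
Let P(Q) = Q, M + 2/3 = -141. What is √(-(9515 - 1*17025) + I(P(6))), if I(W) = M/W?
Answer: √269510/6 ≈ 86.524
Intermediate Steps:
M = -425/3 (M = -⅔ - 141 = -425/3 ≈ -141.67)
I(W) = -425/(3*W)
√(-(9515 - 1*17025) + I(P(6))) = √(-(9515 - 1*17025) - 425/3/6) = √(-(9515 - 17025) - 425/3*⅙) = √(-1*(-7510) - 425/18) = √(7510 - 425/18) = √(134755/18) = √269510/6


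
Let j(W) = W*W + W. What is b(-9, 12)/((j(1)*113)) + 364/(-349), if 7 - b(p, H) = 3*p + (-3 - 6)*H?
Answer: -16353/39437 ≈ -0.41466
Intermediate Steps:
j(W) = W + W² (j(W) = W² + W = W + W²)
b(p, H) = 7 - 3*p + 9*H (b(p, H) = 7 - (3*p + (-3 - 6)*H) = 7 - (3*p - 9*H) = 7 - (-9*H + 3*p) = 7 + (-3*p + 9*H) = 7 - 3*p + 9*H)
b(-9, 12)/((j(1)*113)) + 364/(-349) = (7 - 3*(-9) + 9*12)/(((1*(1 + 1))*113)) + 364/(-349) = (7 + 27 + 108)/(((1*2)*113)) + 364*(-1/349) = 142/((2*113)) - 364/349 = 142/226 - 364/349 = 142*(1/226) - 364/349 = 71/113 - 364/349 = -16353/39437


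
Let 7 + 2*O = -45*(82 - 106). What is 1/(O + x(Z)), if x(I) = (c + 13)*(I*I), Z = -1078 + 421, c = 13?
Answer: 2/22446821 ≈ 8.9099e-8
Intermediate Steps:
Z = -657
x(I) = 26*I² (x(I) = (13 + 13)*(I*I) = 26*I²)
O = 1073/2 (O = -7/2 + (-45*(82 - 106))/2 = -7/2 + (-45*(-24))/2 = -7/2 + (½)*1080 = -7/2 + 540 = 1073/2 ≈ 536.50)
1/(O + x(Z)) = 1/(1073/2 + 26*(-657)²) = 1/(1073/2 + 26*431649) = 1/(1073/2 + 11222874) = 1/(22446821/2) = 2/22446821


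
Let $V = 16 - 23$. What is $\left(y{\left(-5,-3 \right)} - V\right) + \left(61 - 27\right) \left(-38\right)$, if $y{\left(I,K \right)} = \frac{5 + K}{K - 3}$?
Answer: $- \frac{3856}{3} \approx -1285.3$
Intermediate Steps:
$y{\left(I,K \right)} = \frac{5 + K}{-3 + K}$
$V = -7$ ($V = 16 - 23 = -7$)
$\left(y{\left(-5,-3 \right)} - V\right) + \left(61 - 27\right) \left(-38\right) = \left(\frac{5 - 3}{-3 - 3} - -7\right) + \left(61 - 27\right) \left(-38\right) = \left(\frac{1}{-6} \cdot 2 + 7\right) + 34 \left(-38\right) = \left(\left(- \frac{1}{6}\right) 2 + 7\right) - 1292 = \left(- \frac{1}{3} + 7\right) - 1292 = \frac{20}{3} - 1292 = - \frac{3856}{3}$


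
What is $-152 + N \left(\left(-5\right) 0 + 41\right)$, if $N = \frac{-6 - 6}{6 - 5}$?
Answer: $-644$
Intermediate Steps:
$N = -12$ ($N = - \frac{12}{1} = \left(-12\right) 1 = -12$)
$-152 + N \left(\left(-5\right) 0 + 41\right) = -152 - 12 \left(\left(-5\right) 0 + 41\right) = -152 - 12 \left(0 + 41\right) = -152 - 492 = -644$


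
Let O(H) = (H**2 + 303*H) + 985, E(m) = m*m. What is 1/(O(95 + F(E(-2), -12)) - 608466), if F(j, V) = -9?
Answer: -1/574027 ≈ -1.7421e-6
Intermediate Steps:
E(m) = m**2
O(H) = 985 + H**2 + 303*H
1/(O(95 + F(E(-2), -12)) - 608466) = 1/((985 + (95 - 9)**2 + 303*(95 - 9)) - 608466) = 1/((985 + 86**2 + 303*86) - 608466) = 1/((985 + 7396 + 26058) - 608466) = 1/(34439 - 608466) = 1/(-574027) = -1/574027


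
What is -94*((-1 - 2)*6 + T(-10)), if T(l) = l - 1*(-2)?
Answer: 2444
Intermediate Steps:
T(l) = 2 + l (T(l) = l + 2 = 2 + l)
-94*((-1 - 2)*6 + T(-10)) = -94*((-1 - 2)*6 + (2 - 10)) = -94*(-3*6 - 8) = -94*(-18 - 8) = -94*(-26) = 2444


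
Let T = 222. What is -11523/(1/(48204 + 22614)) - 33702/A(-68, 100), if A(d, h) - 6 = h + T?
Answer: -3264143667/4 ≈ -8.1604e+8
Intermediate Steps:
A(d, h) = 228 + h (A(d, h) = 6 + (h + 222) = 6 + (222 + h) = 228 + h)
-11523/(1/(48204 + 22614)) - 33702/A(-68, 100) = -11523/(1/(48204 + 22614)) - 33702/(228 + 100) = -11523/(1/70818) - 33702/328 = -11523/1/70818 - 33702*1/328 = -11523*70818 - 411/4 = -816035814 - 411/4 = -3264143667/4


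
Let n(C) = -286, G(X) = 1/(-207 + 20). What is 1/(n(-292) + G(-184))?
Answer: -187/53483 ≈ -0.0034964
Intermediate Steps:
G(X) = -1/187 (G(X) = 1/(-187) = -1/187)
1/(n(-292) + G(-184)) = 1/(-286 - 1/187) = 1/(-53483/187) = -187/53483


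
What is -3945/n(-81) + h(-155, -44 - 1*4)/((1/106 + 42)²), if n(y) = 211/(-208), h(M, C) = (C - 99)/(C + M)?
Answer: 471860666160876/121334929871 ≈ 3888.9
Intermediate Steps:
h(M, C) = (-99 + C)/(C + M)
n(y) = -211/208 (n(y) = 211*(-1/208) = -211/208)
-3945/n(-81) + h(-155, -44 - 1*4)/((1/106 + 42)²) = -3945/(-211/208) + ((-99 + (-44 - 1*4))/((-44 - 1*4) - 155))/((1/106 + 42)²) = -3945*(-208/211) + ((-99 + (-44 - 4))/((-44 - 4) - 155))/((1/106 + 42)²) = 820560/211 + ((-99 - 48)/(-48 - 155))/((4453/106)²) = 820560/211 + (-147/(-203))/(19829209/11236) = 820560/211 - 1/203*(-147)*(11236/19829209) = 820560/211 + (21/29)*(11236/19829209) = 820560/211 + 235956/575047061 = 471860666160876/121334929871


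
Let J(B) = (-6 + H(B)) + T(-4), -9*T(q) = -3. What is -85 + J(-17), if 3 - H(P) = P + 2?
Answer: -218/3 ≈ -72.667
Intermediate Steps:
T(q) = ⅓ (T(q) = -⅑*(-3) = ⅓)
H(P) = 1 - P (H(P) = 3 - (P + 2) = 3 - (2 + P) = 3 + (-2 - P) = 1 - P)
J(B) = -14/3 - B (J(B) = (-6 + (1 - B)) + ⅓ = (-5 - B) + ⅓ = -14/3 - B)
-85 + J(-17) = -85 + (-14/3 - 1*(-17)) = -85 + (-14/3 + 17) = -85 + 37/3 = -218/3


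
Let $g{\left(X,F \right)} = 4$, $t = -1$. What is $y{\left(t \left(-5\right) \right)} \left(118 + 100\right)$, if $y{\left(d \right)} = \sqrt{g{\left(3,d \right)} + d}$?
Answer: $654$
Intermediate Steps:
$y{\left(d \right)} = \sqrt{4 + d}$
$y{\left(t \left(-5\right) \right)} \left(118 + 100\right) = \sqrt{4 - -5} \left(118 + 100\right) = \sqrt{4 + 5} \cdot 218 = \sqrt{9} \cdot 218 = 3 \cdot 218 = 654$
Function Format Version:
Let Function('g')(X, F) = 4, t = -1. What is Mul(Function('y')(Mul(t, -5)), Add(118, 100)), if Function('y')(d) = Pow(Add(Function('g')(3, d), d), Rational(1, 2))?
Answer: 654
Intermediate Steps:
Function('y')(d) = Pow(Add(4, d), Rational(1, 2))
Mul(Function('y')(Mul(t, -5)), Add(118, 100)) = Mul(Pow(Add(4, Mul(-1, -5)), Rational(1, 2)), Add(118, 100)) = Mul(Pow(Add(4, 5), Rational(1, 2)), 218) = Mul(Pow(9, Rational(1, 2)), 218) = Mul(3, 218) = 654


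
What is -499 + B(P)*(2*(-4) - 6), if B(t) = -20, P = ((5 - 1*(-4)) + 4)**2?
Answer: -219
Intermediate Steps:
P = 169 (P = ((5 + 4) + 4)**2 = (9 + 4)**2 = 13**2 = 169)
-499 + B(P)*(2*(-4) - 6) = -499 - 20*(2*(-4) - 6) = -499 - 20*(-8 - 6) = -499 - 20*(-14) = -499 + 280 = -219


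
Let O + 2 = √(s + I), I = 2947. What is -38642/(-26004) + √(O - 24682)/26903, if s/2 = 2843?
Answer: 19321/13002 + √(-24684 + √8633)/26903 ≈ 1.486 + 0.0058289*I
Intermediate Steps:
s = 5686 (s = 2*2843 = 5686)
O = -2 + √8633 (O = -2 + √(5686 + 2947) = -2 + √8633 ≈ 90.914)
-38642/(-26004) + √(O - 24682)/26903 = -38642/(-26004) + √((-2 + √8633) - 24682)/26903 = -38642*(-1/26004) + √(-24684 + √8633)*(1/26903) = 19321/13002 + √(-24684 + √8633)/26903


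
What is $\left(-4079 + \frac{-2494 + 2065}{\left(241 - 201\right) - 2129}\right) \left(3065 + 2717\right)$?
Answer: $- \frac{49266120764}{2089} \approx -2.3584 \cdot 10^{7}$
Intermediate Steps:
$\left(-4079 + \frac{-2494 + 2065}{\left(241 - 201\right) - 2129}\right) \left(3065 + 2717\right) = \left(-4079 - \frac{429}{40 - 2129}\right) 5782 = \left(-4079 - \frac{429}{-2089}\right) 5782 = \left(-4079 - - \frac{429}{2089}\right) 5782 = \left(-4079 + \frac{429}{2089}\right) 5782 = \left(- \frac{8520602}{2089}\right) 5782 = - \frac{49266120764}{2089}$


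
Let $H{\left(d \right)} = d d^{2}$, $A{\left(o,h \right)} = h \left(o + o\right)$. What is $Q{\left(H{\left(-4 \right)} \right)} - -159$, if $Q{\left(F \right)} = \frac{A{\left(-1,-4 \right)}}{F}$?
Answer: $\frac{1271}{8} \approx 158.88$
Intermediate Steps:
$A{\left(o,h \right)} = 2 h o$ ($A{\left(o,h \right)} = h 2 o = 2 h o$)
$H{\left(d \right)} = d^{3}$
$Q{\left(F \right)} = \frac{8}{F}$ ($Q{\left(F \right)} = \frac{2 \left(-4\right) \left(-1\right)}{F} = \frac{8}{F}$)
$Q{\left(H{\left(-4 \right)} \right)} - -159 = \frac{8}{\left(-4\right)^{3}} - -159 = \frac{8}{-64} + 159 = 8 \left(- \frac{1}{64}\right) + 159 = - \frac{1}{8} + 159 = \frac{1271}{8}$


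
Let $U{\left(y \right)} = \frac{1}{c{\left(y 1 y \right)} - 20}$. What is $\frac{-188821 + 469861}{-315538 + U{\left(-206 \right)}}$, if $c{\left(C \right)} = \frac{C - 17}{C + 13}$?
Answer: $- \frac{226675903440}{254500687267} \approx -0.89067$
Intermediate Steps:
$c{\left(C \right)} = \frac{-17 + C}{13 + C}$
$U{\left(y \right)} = \frac{1}{-20 + \frac{-17 + y^{2}}{13 + y^{2}}}$ ($U{\left(y \right)} = \frac{1}{\frac{-17 + y 1 y}{13 + y 1 y} - 20} = \frac{1}{\frac{-17 + y y}{13 + y y} - 20} = \frac{1}{\frac{-17 + y^{2}}{13 + y^{2}} - 20} = \frac{1}{-20 + \frac{-17 + y^{2}}{13 + y^{2}}}$)
$\frac{-188821 + 469861}{-315538 + U{\left(-206 \right)}} = \frac{-188821 + 469861}{-315538 + \frac{13 + \left(-206\right)^{2}}{-277 - 19 \left(-206\right)^{2}}} = \frac{281040}{-315538 + \frac{13 + 42436}{-277 - 806284}} = \frac{281040}{-315538 + \frac{1}{-277 - 806284} \cdot 42449} = \frac{281040}{-315538 + \frac{1}{-806561} \cdot 42449} = \frac{281040}{-315538 - \frac{42449}{806561}} = \frac{281040}{- \frac{254500687267}{806561}} = 281040 \left(- \frac{806561}{254500687267}\right) = - \frac{226675903440}{254500687267}$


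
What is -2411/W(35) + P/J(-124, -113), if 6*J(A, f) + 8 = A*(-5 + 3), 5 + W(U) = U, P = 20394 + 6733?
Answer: 71737/120 ≈ 597.81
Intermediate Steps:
P = 27127
W(U) = -5 + U
J(A, f) = -4/3 - A/3 (J(A, f) = -4/3 + (A*(-5 + 3))/6 = -4/3 + (A*(-2))/6 = -4/3 + (-2*A)/6 = -4/3 - A/3)
-2411/W(35) + P/J(-124, -113) = -2411/(-5 + 35) + 27127/(-4/3 - ⅓*(-124)) = -2411/30 + 27127/(-4/3 + 124/3) = -2411*1/30 + 27127/40 = -2411/30 + 27127*(1/40) = -2411/30 + 27127/40 = 71737/120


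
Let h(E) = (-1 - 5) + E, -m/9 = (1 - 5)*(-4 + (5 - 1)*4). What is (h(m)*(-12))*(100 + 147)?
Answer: -1262664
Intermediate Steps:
m = 432 (m = -9*(1 - 5)*(-4 + (5 - 1)*4) = -(-36)*(-4 + 4*4) = -(-36)*(-4 + 16) = -(-36)*12 = -9*(-48) = 432)
h(E) = -6 + E
(h(m)*(-12))*(100 + 147) = ((-6 + 432)*(-12))*(100 + 147) = (426*(-12))*247 = -5112*247 = -1262664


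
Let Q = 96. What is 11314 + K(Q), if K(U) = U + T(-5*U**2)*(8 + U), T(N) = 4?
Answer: 11826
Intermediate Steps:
K(U) = 32 + 5*U (K(U) = U + 4*(8 + U) = U + (32 + 4*U) = 32 + 5*U)
11314 + K(Q) = 11314 + (32 + 5*96) = 11314 + (32 + 480) = 11314 + 512 = 11826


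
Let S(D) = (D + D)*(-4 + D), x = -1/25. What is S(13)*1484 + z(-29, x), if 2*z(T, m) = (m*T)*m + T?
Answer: 217025923/625 ≈ 3.4724e+5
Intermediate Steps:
x = -1/25 (x = -1*1/25 = -1/25 ≈ -0.040000)
S(D) = 2*D*(-4 + D) (S(D) = (2*D)*(-4 + D) = 2*D*(-4 + D))
z(T, m) = T/2 + T*m²/2 (z(T, m) = ((m*T)*m + T)/2 = ((T*m)*m + T)/2 = (T*m² + T)/2 = (T + T*m²)/2 = T/2 + T*m²/2)
S(13)*1484 + z(-29, x) = (2*13*(-4 + 13))*1484 + (½)*(-29)*(1 + (-1/25)²) = (2*13*9)*1484 + (½)*(-29)*(1 + 1/625) = 234*1484 + (½)*(-29)*(626/625) = 347256 - 9077/625 = 217025923/625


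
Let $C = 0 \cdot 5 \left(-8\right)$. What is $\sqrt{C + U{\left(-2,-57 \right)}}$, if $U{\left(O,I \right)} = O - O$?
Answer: $0$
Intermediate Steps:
$U{\left(O,I \right)} = 0$
$C = 0$ ($C = 0 \left(-8\right) = 0$)
$\sqrt{C + U{\left(-2,-57 \right)}} = \sqrt{0 + 0} = \sqrt{0} = 0$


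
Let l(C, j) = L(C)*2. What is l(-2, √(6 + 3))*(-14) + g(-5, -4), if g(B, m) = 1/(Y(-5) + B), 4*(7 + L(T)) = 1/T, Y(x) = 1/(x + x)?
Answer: 20329/102 ≈ 199.30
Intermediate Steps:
Y(x) = 1/(2*x)
L(T) = -7 + 1/(4*T)
l(C, j) = -14 + 1/(2*C) (l(C, j) = (-7 + 1/(4*C))*2 = -14 + 1/(2*C))
g(B, m) = 1/(-⅒ + B) (g(B, m) = 1/((½)/(-5) + B) = 1/((½)*(-⅕) + B) = 1/(-⅒ + B))
l(-2, √(6 + 3))*(-14) + g(-5, -4) = (-14 + (½)/(-2))*(-14) + 10/(-1 + 10*(-5)) = (-14 + (½)*(-½))*(-14) + 10/(-1 - 50) = (-14 - ¼)*(-14) + 10/(-51) = -57/4*(-14) + 10*(-1/51) = 399/2 - 10/51 = 20329/102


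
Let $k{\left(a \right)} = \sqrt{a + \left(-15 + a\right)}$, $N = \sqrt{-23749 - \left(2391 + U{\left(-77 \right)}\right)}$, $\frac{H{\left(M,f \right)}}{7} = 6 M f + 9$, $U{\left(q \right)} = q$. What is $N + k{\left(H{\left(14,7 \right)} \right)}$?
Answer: $9 \sqrt{103} + i \sqrt{26063} \approx 91.34 + 161.44 i$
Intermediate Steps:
$H{\left(M,f \right)} = 63 + 42 M f$ ($H{\left(M,f \right)} = 7 \left(6 M f + 9\right) = 7 \left(9 + 6 M f\right) = 63 + 42 M f$)
$N = i \sqrt{26063}$ ($N = \sqrt{-23749 - 2314} = \sqrt{-26063} = i \sqrt{26063} \approx 161.44 i$)
$k{\left(a \right)} = \sqrt{-15 + 2 a}$
$N + k{\left(H{\left(14,7 \right)} \right)} = i \sqrt{26063} + \sqrt{-15 + 2 \left(63 + 42 \cdot 14 \cdot 7\right)} = i \sqrt{26063} + \sqrt{-15 + 2 \left(63 + 4116\right)} = i \sqrt{26063} + \sqrt{-15 + 2 \cdot 4179} = i \sqrt{26063} + \sqrt{-15 + 8358} = i \sqrt{26063} + \sqrt{8343} = i \sqrt{26063} + 9 \sqrt{103} = 9 \sqrt{103} + i \sqrt{26063}$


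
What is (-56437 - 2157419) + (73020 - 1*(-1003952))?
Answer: -1136884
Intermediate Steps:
(-56437 - 2157419) + (73020 - 1*(-1003952)) = -2213856 + (73020 + 1003952) = -2213856 + 1076972 = -1136884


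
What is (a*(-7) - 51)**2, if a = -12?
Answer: 1089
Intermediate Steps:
(a*(-7) - 51)**2 = (-12*(-7) - 51)**2 = (84 - 51)**2 = 33**2 = 1089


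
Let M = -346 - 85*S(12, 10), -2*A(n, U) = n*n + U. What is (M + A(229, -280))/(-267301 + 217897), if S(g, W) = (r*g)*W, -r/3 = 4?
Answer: -191947/98808 ≈ -1.9426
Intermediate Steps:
r = -12 (r = -3*4 = -12)
S(g, W) = -12*W*g (S(g, W) = (-12*g)*W = -12*W*g)
A(n, U) = -U/2 - n**2/2 (A(n, U) = -(n*n + U)/2 = -(n**2 + U)/2 = -(U + n**2)/2 = -U/2 - n**2/2)
M = 122054 (M = -346 - (-1020)*10*12 = -346 - 85*(-1440) = -346 + 122400 = 122054)
(M + A(229, -280))/(-267301 + 217897) = (122054 + (-1/2*(-280) - 1/2*229**2))/(-267301 + 217897) = (122054 + (140 - 1/2*52441))/(-49404) = (122054 + (140 - 52441/2))*(-1/49404) = (122054 - 52161/2)*(-1/49404) = (191947/2)*(-1/49404) = -191947/98808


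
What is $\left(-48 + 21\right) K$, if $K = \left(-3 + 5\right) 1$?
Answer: $-54$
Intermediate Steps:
$K = 2$ ($K = 2 \cdot 1 = 2$)
$\left(-48 + 21\right) K = \left(-48 + 21\right) 2 = \left(-27\right) 2 = -54$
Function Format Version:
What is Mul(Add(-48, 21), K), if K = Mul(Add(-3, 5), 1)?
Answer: -54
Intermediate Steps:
K = 2 (K = Mul(2, 1) = 2)
Mul(Add(-48, 21), K) = Mul(Add(-48, 21), 2) = Mul(-27, 2) = -54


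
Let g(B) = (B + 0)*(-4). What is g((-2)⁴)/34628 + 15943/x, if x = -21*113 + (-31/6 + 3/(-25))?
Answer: -20708490538/3088324151 ≈ -6.7054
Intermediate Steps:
x = -356743/150 (x = -2373 + (-31*⅙ + 3*(-1/25)) = -2373 + (-31/6 - 3/25) = -2373 - 793/150 = -356743/150 ≈ -2378.3)
g(B) = -4*B (g(B) = B*(-4) = -4*B)
g((-2)⁴)/34628 + 15943/x = -4*(-2)⁴/34628 + 15943/(-356743/150) = -4*16*(1/34628) + 15943*(-150/356743) = -64*1/34628 - 2391450/356743 = -16/8657 - 2391450/356743 = -20708490538/3088324151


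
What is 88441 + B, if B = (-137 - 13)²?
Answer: 110941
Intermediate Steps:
B = 22500 (B = (-150)² = 22500)
88441 + B = 88441 + 22500 = 110941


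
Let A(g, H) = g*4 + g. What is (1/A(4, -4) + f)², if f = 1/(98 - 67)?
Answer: 2601/384400 ≈ 0.0067664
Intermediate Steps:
A(g, H) = 5*g (A(g, H) = 4*g + g = 5*g)
f = 1/31 ≈ 0.032258
(1/A(4, -4) + f)² = (1/(5*4) + 1/31)² = (1/20 + 1/31)² = (51/620)² = 2601/384400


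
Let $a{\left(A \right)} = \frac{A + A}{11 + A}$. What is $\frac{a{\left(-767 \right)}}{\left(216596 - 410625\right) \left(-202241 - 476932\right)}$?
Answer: $\frac{767}{49812559530426} \approx 1.5398 \cdot 10^{-11}$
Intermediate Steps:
$a{\left(A \right)} = \frac{2 A}{11 + A}$
$\frac{a{\left(-767 \right)}}{\left(216596 - 410625\right) \left(-202241 - 476932\right)} = \frac{2 \left(-767\right) \frac{1}{11 - 767}}{\left(216596 - 410625\right) \left(-202241 - 476932\right)} = \frac{2 \left(-767\right) \frac{1}{-756}}{\left(-194029\right) \left(-679173\right)} = \frac{2 \left(-767\right) \left(- \frac{1}{756}\right)}{131779258017} = \frac{767}{378} \cdot \frac{1}{131779258017} = \frac{767}{49812559530426}$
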